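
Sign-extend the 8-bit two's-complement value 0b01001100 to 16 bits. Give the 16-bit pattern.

MSB of 01001100 is 0; replicate it into the new high bits.
00000000|01001100 → 0000000001001100 (still 76).

0000000001001100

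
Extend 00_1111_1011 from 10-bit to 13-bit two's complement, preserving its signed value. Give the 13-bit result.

0000011111011

MSB of 0011111011 is 0; replicate it into the new high bits.
000|0011111011 → 0000011111011 (still 251).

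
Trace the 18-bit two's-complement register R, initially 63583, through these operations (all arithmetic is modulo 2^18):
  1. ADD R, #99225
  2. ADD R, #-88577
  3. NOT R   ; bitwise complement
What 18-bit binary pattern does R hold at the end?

101101111000001000

Start: R = 63583 = 001111100001011111.
R = 63583 + 99225 = 162808; wraps to -99336 = 100111101111111000
R = -99336 + (-88577) = -187913; wraps to 74231 = 010010000111110111
R = NOT 010010000111110111 = 101101111000001000 = -74232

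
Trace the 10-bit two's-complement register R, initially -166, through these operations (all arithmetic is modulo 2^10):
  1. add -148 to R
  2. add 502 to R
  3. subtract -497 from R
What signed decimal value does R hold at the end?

Start: R = -166 = 1101011010.
R = -166 + (-148) = -314 = 1011000110
R = -314 + 502 = 188 = 0010111100
R = 188 − (-497) = 685; wraps to -339 = 1010101101

-339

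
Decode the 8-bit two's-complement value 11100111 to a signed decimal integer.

MSB is 1, so the value is negative.
Invert: 00011000. Add 1: 00011001 = 25. So the value is −25.

-25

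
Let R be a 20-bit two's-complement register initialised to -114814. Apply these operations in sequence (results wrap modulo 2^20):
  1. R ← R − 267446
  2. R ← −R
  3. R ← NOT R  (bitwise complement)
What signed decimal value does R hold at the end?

-382261

Start: R = -114814 = 11100011111110000010.
R = -114814 − 267446 = -382260 = 10100010101011001100
R = −(-382260) = 382260 = 01011101010100110100
R = NOT 01011101010100110100 = 10100010101011001011 = -382261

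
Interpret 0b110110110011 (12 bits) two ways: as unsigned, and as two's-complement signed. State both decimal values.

unsigned = 3507, signed = -589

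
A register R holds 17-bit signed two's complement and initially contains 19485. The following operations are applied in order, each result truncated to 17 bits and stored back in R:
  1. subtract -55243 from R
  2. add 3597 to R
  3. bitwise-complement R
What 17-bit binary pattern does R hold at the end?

Start: R = 19485 = 00100110000011101.
R = 19485 − (-55243) = 74728; wraps to -56344 = 10010001111101000
R = -56344 + 3597 = -52747 = 10011000111110101
R = NOT 10011000111110101 = 01100111000001010 = 52746

01100111000001010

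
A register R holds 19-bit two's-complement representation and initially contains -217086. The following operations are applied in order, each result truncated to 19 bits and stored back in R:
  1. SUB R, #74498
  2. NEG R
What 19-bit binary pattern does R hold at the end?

1000111001100000000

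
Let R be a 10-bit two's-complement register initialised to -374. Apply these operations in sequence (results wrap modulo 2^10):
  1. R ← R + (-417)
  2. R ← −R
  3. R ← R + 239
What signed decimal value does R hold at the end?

Start: R = -374 = 1010001010.
R = -374 + (-417) = -791; wraps to 233 = 0011101001
R = −(233) = -233 = 1100010111
R = -233 + 239 = 6 = 0000000110

6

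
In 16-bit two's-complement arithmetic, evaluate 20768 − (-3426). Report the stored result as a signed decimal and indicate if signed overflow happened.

24194; no overflow

20768 → 0101000100100000
-3426 → 1111001010011110
Subtract via negate-and-add: invert 1111001010011110 + 1 = 0000110101100010 (i.e. 3426).
  0101000100100000
+ 0000110101100010
= 0101111010000010
Result 0101111010000010: MSB = 0 → value 24194.
Both addends (after negating the subtrahend) are non-negative and so is the stored result: no signed overflow.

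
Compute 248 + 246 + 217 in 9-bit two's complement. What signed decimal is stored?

199

248 + 246 = 494 → wraps to -18 (111101110)
-18 + 217 = 199 (011000111)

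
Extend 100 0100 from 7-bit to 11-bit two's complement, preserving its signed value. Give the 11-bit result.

11111000100

MSB of 1000100 is 1; replicate it into the new high bits.
1111|1000100 → 11111000100 (still -60).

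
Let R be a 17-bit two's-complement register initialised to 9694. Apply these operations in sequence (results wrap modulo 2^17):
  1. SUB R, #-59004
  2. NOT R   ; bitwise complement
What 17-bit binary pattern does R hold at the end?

Start: R = 9694 = 00010010111011110.
R = 9694 − (-59004) = 68698; wraps to -62374 = 10000110001011010
R = NOT 10000110001011010 = 01111001110100101 = 62373

01111001110100101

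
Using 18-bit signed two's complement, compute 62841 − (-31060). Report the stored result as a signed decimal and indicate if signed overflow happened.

93901; no overflow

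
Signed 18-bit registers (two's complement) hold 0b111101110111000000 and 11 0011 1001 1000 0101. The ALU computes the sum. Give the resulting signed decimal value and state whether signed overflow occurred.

-59579; no overflow

0b111101110111000000 → 111101110111000000 = -8768 (signed)
11 0011 1001 1000 0101 → 110011100110000101 = -50811 (signed)
  111101110111000000
+ 110011100110000101
= 110001011101000101  (discard carry-out 1)
Result 110001011101000101: MSB = 1 → 202565 − 262144 = -59579.
Both addends are negative and so is the stored result: no signed overflow.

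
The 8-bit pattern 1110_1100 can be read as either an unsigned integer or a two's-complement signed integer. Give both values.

unsigned = 236, signed = -20

Unsigned: 11101100 = 236.
Signed: MSB=1 → 236 − 256 = -20.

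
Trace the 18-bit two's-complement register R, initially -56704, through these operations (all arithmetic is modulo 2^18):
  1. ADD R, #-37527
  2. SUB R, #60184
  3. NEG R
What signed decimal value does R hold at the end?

Start: R = -56704 = 110010001010000000.
R = -56704 + (-37527) = -94231 = 101000111111101001
R = -94231 − 60184 = -154415; wraps to 107729 = 011010010011010001
R = −(107729) = -107729 = 100101101100101111

-107729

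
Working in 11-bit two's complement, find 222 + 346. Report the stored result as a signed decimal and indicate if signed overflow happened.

568; no overflow

222 → 00011011110
346 → 00101011010
  00011011110
+ 00101011010
= 01000111000
Result 01000111000: MSB = 0 → value 568.
Both addends are non-negative and so is the stored result: no signed overflow.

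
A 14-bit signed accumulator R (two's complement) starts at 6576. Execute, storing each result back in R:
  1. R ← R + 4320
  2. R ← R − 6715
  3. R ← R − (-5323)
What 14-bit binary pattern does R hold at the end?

Start: R = 6576 = 01100110110000.
R = 6576 + 4320 = 10896; wraps to -5488 = 10101010010000
R = -5488 − 6715 = -12203; wraps to 4181 = 01000001010101
R = 4181 − (-5323) = 9504; wraps to -6880 = 10010100100000

10010100100000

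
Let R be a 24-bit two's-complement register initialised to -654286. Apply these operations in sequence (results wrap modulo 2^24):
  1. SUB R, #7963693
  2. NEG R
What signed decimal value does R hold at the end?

Start: R = -654286 = 111101100000010000110010.
R = -654286 − 7963693 = -8617979; wraps to 8159237 = 011111001000000000000101
R = −(8159237) = -8159237 = 100000110111111111111011

-8159237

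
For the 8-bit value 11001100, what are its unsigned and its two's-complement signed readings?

Unsigned: 11001100 = 204.
Signed: MSB=1 → 204 − 256 = -52.

unsigned = 204, signed = -52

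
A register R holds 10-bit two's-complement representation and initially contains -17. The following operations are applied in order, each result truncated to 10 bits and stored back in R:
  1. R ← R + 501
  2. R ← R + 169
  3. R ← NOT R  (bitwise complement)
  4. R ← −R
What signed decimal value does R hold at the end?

Start: R = -17 = 1111101111.
R = -17 + 501 = 484 = 0111100100
R = 484 + 169 = 653; wraps to -371 = 1010001101
R = NOT 1010001101 = 0101110010 = 370
R = −(370) = -370 = 1010001110

-370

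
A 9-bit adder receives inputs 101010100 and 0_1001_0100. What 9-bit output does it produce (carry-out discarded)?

  101010100
+ 010010100
= 111101000

111101000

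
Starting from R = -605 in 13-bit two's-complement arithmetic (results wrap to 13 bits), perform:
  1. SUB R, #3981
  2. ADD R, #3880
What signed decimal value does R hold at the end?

-706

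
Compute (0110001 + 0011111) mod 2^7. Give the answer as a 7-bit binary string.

1010000

  0110001
+ 0011111
= 1010000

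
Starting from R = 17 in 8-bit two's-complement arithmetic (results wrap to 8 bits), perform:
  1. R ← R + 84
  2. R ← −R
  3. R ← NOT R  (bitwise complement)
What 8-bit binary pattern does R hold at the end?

01100100

Start: R = 17 = 00010001.
R = 17 + 84 = 101 = 01100101
R = −(101) = -101 = 10011011
R = NOT 10011011 = 01100100 = 100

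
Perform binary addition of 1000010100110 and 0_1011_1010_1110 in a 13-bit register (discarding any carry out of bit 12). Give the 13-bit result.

1110001010100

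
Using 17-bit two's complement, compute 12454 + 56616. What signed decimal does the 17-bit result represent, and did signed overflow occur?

12454 → 00011000010100110
56616 → 01101110100101000
  00011000010100110
+ 01101110100101000
= 10000110111001110
Result 10000110111001110: MSB = 1 → 69070 − 131072 = -62002.
Both addends are non-negative but the stored result is negative: signed overflow. The true value 12454 + 56616 = 69070 lies outside [-65536, 65535].

-62002; overflow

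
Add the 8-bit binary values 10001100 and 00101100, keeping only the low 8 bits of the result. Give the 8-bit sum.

10111000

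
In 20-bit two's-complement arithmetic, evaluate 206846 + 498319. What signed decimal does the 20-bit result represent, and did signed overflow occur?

206846 → 00110010011111111110
498319 → 01111001101010001111
  00110010011111111110
+ 01111001101010001111
= 10101100001010001101
Result 10101100001010001101: MSB = 1 → 705165 − 1048576 = -343411.
Both addends are non-negative but the stored result is negative: signed overflow. The true value 206846 + 498319 = 705165 lies outside [-524288, 524287].

-343411; overflow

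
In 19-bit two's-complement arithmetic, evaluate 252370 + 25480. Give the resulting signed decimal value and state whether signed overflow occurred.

252370 → 0111101100111010010
25480 → 0000110001110001000
  0111101100111010010
+ 0000110001110001000
= 1000011110101011010
Result 1000011110101011010: MSB = 1 → 277850 − 524288 = -246438.
Both addends are non-negative but the stored result is negative: signed overflow. The true value 252370 + 25480 = 277850 lies outside [-262144, 262143].

-246438; overflow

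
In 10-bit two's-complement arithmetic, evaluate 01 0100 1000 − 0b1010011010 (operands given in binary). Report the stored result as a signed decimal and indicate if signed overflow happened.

-338; overflow

01 0100 1000 → 0101001000 = 328 (signed)
0b1010011010 → 1010011010 = -358 (signed)
Subtract via negate-and-add: invert 1010011010 + 1 = 0101100110 (i.e. 358).
  0101001000
+ 0101100110
= 1010101110
Result 1010101110: MSB = 1 → 686 − 1024 = -338.
Both addends (after negating the subtrahend) are non-negative but the stored result is negative: signed overflow. The true value 328 − (-358) = 686 lies outside [-512, 511].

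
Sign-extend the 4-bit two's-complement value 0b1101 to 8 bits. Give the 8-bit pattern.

11111101

MSB of 1101 is 1; replicate it into the new high bits.
1111|1101 → 11111101 (still -3).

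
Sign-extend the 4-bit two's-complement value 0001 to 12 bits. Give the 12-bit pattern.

000000000001

MSB of 0001 is 0; replicate it into the new high bits.
00000000|0001 → 000000000001 (still 1).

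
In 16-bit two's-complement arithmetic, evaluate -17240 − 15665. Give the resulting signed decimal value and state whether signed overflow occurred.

32631; overflow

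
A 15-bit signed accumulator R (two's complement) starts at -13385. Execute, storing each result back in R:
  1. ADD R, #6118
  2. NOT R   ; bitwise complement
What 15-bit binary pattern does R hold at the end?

001110001100010

Start: R = -13385 = 100101110110111.
R = -13385 + 6118 = -7267 = 110001110011101
R = NOT 110001110011101 = 001110001100010 = 7266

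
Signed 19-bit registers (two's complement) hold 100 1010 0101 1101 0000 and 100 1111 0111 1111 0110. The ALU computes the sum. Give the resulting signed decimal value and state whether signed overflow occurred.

105926; overflow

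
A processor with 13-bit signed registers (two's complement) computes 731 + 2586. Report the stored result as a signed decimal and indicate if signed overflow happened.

731 → 0001011011011
2586 → 0101000011010
  0001011011011
+ 0101000011010
= 0110011110101
Result 0110011110101: MSB = 0 → value 3317.
Both addends are non-negative and so is the stored result: no signed overflow.

3317; no overflow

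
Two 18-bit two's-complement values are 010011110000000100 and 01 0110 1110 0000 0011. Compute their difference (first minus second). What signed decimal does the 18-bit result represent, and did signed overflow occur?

-12799; no overflow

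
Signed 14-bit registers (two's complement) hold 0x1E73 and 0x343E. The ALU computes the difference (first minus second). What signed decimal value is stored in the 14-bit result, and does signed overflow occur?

0x1E73 = 01111001110011 = 7795 (signed)
0x343E = 11010000111110 = -3010 (signed)
Subtract via negate-and-add: invert 11010000111110 + 1 = 00101111000010 (i.e. 3010).
  01111001110011
+ 00101111000010
= 10101000110101
Result 10101000110101: MSB = 1 → 10805 − 16384 = -5579.
Both addends (after negating the subtrahend) are non-negative but the stored result is negative: signed overflow. The true value 7795 − (-3010) = 10805 lies outside [-8192, 8191].

-5579; overflow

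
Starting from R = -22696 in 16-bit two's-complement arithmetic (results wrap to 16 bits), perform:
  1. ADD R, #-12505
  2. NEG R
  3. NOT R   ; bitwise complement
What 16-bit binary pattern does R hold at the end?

0111011001111110

Start: R = -22696 = 1010011101011000.
R = -22696 + (-12505) = -35201; wraps to 30335 = 0111011001111111
R = −(30335) = -30335 = 1000100110000001
R = NOT 1000100110000001 = 0111011001111110 = 30334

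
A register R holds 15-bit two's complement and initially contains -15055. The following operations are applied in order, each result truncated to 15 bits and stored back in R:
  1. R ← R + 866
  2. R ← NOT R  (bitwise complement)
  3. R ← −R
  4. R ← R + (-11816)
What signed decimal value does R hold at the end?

6764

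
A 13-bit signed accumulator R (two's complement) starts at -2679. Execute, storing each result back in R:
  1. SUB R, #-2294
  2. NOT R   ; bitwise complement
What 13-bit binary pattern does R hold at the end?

Start: R = -2679 = 1010110001001.
R = -2679 − (-2294) = -385 = 1111001111111
R = NOT 1111001111111 = 0000110000000 = 384

0000110000000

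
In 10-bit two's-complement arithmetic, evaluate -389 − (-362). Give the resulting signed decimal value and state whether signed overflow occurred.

-27; no overflow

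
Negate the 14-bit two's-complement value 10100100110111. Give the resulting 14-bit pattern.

01011011001001

Invert: 01011011001000. Add 1: 01011011001001.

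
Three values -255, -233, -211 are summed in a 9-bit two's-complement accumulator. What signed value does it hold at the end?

-255 + (-233) = -488 → wraps to 24 (000011000)
24 + (-211) = -187 (101000101)

-187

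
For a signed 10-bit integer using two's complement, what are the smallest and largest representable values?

Minimum: −2^9 = -512.
Maximum: 2^9 − 1 = 511.

min = -512, max = 511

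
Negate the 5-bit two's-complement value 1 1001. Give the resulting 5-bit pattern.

Invert: 00110. Add 1: 00111.
Check: 11001 = -7, 00111 = 7.

00111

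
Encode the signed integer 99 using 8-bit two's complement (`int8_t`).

01100011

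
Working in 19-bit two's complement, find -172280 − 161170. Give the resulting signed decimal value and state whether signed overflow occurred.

-172280 → 1010101111100001000
161170 → 0100111010110010010
Subtract via negate-and-add: invert 0100111010110010010 + 1 = 1011000101001101110 (i.e. -161170).
  1010101111100001000
+ 1011000101001101110
= 0101110100101110110  (discard carry-out 1)
Result 0101110100101110110: MSB = 0 → value 190838.
Both addends (after negating the subtrahend) are negative but the stored result is non-negative: signed overflow. The true value -172280 − 161170 = -333450 lies outside [-262144, 262143].

190838; overflow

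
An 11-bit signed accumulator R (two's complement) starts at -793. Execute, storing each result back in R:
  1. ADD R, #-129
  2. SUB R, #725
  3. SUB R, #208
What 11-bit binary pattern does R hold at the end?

Start: R = -793 = 10011100111.
R = -793 + (-129) = -922 = 10001100110
R = -922 − 725 = -1647; wraps to 401 = 00110010001
R = 401 − 208 = 193 = 00011000001

00011000001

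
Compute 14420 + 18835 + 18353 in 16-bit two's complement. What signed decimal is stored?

-13928

14420 + 18835 = 33255 → wraps to -32281 (1000000111100111)
-32281 + 18353 = -13928 (1100100110011000)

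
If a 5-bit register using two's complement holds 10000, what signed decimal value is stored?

MSB is 1, so the value is negative.
Invert: 01111. Add 1: 10000 = 16. So the value is −16.

-16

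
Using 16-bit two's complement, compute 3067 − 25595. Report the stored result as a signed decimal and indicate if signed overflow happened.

-22528; no overflow

3067 → 0000101111111011
25595 → 0110001111111011
Subtract via negate-and-add: invert 0110001111111011 + 1 = 1001110000000101 (i.e. -25595).
  0000101111111011
+ 1001110000000101
= 1010100000000000
Result 1010100000000000: MSB = 1 → 43008 − 65536 = -22528.
Addends (after negating the subtrahend) have opposite signs, so signed overflow cannot occur.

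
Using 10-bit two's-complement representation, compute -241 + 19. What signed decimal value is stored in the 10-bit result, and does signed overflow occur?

-222; no overflow

-241 → 1100001111
19 → 0000010011
  1100001111
+ 0000010011
= 1100100010
Result 1100100010: MSB = 1 → 802 − 1024 = -222.
Addends have opposite signs, so signed overflow cannot occur.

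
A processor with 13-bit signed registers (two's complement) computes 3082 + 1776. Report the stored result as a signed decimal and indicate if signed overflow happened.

-3334; overflow

3082 → 0110000001010
1776 → 0011011110000
  0110000001010
+ 0011011110000
= 1001011111010
Result 1001011111010: MSB = 1 → 4858 − 8192 = -3334.
Both addends are non-negative but the stored result is negative: signed overflow. The true value 3082 + 1776 = 4858 lies outside [-4096, 4095].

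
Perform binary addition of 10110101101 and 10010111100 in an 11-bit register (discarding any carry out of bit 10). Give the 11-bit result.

01001101001

  10110101101
+ 10010111100
= 01001101001  (discard carry-out 1)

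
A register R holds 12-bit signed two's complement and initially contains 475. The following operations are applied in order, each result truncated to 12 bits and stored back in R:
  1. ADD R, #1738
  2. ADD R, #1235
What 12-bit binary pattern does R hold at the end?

Start: R = 475 = 000111011011.
R = 475 + 1738 = 2213; wraps to -1883 = 100010100101
R = -1883 + 1235 = -648 = 110101111000

110101111000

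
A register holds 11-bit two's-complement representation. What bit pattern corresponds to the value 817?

817 is non-negative, so write it directly in 11 bits: 01100110001.

01100110001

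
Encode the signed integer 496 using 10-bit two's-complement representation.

0111110000

496 is non-negative, so write it directly in 10 bits: 0111110000.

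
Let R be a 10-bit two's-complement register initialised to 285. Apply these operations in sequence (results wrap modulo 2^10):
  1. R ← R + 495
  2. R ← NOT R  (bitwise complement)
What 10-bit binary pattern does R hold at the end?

0011110011

Start: R = 285 = 0100011101.
R = 285 + 495 = 780; wraps to -244 = 1100001100
R = NOT 1100001100 = 0011110011 = 243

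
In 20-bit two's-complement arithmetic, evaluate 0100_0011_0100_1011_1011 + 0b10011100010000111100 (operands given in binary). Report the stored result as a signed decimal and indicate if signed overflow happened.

-132873; no overflow

0100_0011_0100_1011_1011 → 01000011010010111011 = 275643 (signed)
0b10011100010000111100 → 10011100010000111100 = -408516 (signed)
  01000011010010111011
+ 10011100010000111100
= 11011111100011110111
Result 11011111100011110111: MSB = 1 → 915703 − 1048576 = -132873.
Addends have opposite signs, so signed overflow cannot occur.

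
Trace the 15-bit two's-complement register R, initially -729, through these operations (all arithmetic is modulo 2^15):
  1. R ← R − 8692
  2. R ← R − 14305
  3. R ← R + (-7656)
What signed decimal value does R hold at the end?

Start: R = -729 = 111110100100111.
R = -729 − 8692 = -9421 = 101101100110011
R = -9421 − 14305 = -23726; wraps to 9042 = 010001101010010
R = 9042 + (-7656) = 1386 = 000010101101010

1386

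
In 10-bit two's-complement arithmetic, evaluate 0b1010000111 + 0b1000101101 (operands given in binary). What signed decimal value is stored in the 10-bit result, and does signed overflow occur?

180; overflow

0b1010000111 → 1010000111 = -377 (signed)
0b1000101101 → 1000101101 = -467 (signed)
  1010000111
+ 1000101101
= 0010110100  (discard carry-out 1)
Result 0010110100: MSB = 0 → value 180.
Both addends are negative but the stored result is non-negative: signed overflow. The true value -377 + (-467) = -844 lies outside [-512, 511].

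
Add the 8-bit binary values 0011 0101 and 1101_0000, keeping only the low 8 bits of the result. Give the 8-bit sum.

00000101

  00110101
+ 11010000
= 00000101  (discard carry-out 1)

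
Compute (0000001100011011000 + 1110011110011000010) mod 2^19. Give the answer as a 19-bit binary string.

  0000001100011011000
+ 1110011110011000010
= 1110101010110011010

1110101010110011010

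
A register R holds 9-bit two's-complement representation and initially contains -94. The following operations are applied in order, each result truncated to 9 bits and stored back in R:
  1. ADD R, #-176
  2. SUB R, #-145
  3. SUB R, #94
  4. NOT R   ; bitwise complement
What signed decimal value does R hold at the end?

Start: R = -94 = 110100010.
R = -94 + (-176) = -270; wraps to 242 = 011110010
R = 242 − (-145) = 387; wraps to -125 = 110000011
R = -125 − 94 = -219 = 100100101
R = NOT 100100101 = 011011010 = 218

218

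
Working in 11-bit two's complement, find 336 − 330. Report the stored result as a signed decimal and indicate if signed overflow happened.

6; no overflow

336 → 00101010000
330 → 00101001010
Subtract via negate-and-add: invert 00101001010 + 1 = 11010110110 (i.e. -330).
  00101010000
+ 11010110110
= 00000000110  (discard carry-out 1)
Result 00000000110: MSB = 0 → value 6.
Addends (after negating the subtrahend) have opposite signs, so signed overflow cannot occur.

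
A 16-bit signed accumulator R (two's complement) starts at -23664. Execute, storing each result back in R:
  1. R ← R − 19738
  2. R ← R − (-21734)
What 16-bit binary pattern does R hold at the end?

1010101101011100

Start: R = -23664 = 1010001110010000.
R = -23664 − 19738 = -43402; wraps to 22134 = 0101011001110110
R = 22134 − (-21734) = 43868; wraps to -21668 = 1010101101011100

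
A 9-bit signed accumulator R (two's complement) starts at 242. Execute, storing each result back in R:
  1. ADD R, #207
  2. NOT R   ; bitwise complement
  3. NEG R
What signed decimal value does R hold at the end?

-62

Start: R = 242 = 011110010.
R = 242 + 207 = 449; wraps to -63 = 111000001
R = NOT 111000001 = 000111110 = 62
R = −(62) = -62 = 111000010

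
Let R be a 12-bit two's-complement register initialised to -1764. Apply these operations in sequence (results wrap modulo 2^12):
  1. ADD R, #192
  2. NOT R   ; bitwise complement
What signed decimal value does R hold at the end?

Start: R = -1764 = 100100011100.
R = -1764 + 192 = -1572 = 100111011100
R = NOT 100111011100 = 011000100011 = 1571

1571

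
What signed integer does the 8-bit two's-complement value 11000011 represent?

MSB is 1, so the value is negative.
Invert: 00111100. Add 1: 00111101 = 61. So the value is −61.

-61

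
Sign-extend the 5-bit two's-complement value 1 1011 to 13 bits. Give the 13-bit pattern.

MSB of 11011 is 1; replicate it into the new high bits.
11111111|11011 → 1111111111011 (still -5).

1111111111011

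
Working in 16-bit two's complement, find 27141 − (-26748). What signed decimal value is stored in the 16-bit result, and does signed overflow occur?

-11647; overflow

27141 → 0110101000000101
-26748 → 1001011110000100
Subtract via negate-and-add: invert 1001011110000100 + 1 = 0110100001111100 (i.e. 26748).
  0110101000000101
+ 0110100001111100
= 1101001010000001
Result 1101001010000001: MSB = 1 → 53889 − 65536 = -11647.
Both addends (after negating the subtrahend) are non-negative but the stored result is negative: signed overflow. The true value 27141 − (-26748) = 53889 lies outside [-32768, 32767].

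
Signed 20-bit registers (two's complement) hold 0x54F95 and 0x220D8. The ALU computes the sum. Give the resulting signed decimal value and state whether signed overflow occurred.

0x54F95 = 01010100111110010101 = 348053 (signed)
0x220D8 = 00100010000011011000 = 139480 (signed)
  01010100111110010101
+ 00100010000011011000
= 01110111000001101101
Result 01110111000001101101: MSB = 0 → value 487533.
Both addends are non-negative and so is the stored result: no signed overflow.

487533; no overflow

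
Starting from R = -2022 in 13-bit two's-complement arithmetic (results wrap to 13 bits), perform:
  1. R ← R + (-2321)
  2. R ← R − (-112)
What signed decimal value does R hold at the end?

Start: R = -2022 = 1100000011010.
R = -2022 + (-2321) = -4343; wraps to 3849 = 0111100001001
R = 3849 − (-112) = 3961 = 0111101111001

3961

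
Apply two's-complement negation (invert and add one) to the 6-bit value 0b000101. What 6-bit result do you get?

111011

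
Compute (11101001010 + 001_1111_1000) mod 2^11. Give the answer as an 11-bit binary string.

00101000010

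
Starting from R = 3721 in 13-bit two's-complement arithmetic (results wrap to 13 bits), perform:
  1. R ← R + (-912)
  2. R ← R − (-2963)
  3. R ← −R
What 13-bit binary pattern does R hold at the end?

Start: R = 3721 = 0111010001001.
R = 3721 + (-912) = 2809 = 0101011111001
R = 2809 − (-2963) = 5772; wraps to -2420 = 1011010001100
R = −(-2420) = 2420 = 0100101110100

0100101110100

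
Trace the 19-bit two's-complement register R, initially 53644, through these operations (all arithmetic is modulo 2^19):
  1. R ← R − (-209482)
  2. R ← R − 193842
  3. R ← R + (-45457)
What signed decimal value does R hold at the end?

23827

Start: R = 53644 = 0001101000110001100.
R = 53644 − (-209482) = 263126; wraps to -261162 = 1000000001111010110
R = -261162 − 193842 = -455004; wraps to 69284 = 0010000111010100100
R = 69284 + (-45457) = 23827 = 0000101110100010011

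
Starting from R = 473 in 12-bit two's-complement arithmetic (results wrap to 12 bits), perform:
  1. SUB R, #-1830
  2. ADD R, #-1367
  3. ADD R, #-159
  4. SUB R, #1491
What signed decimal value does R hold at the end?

-714

Start: R = 473 = 000111011001.
R = 473 − (-1830) = 2303; wraps to -1793 = 100011111111
R = -1793 + (-1367) = -3160; wraps to 936 = 001110101000
R = 936 + (-159) = 777 = 001100001001
R = 777 − 1491 = -714 = 110100110110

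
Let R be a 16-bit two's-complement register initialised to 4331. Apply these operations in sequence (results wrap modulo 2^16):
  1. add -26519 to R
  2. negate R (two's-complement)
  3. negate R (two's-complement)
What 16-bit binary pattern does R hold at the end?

Start: R = 4331 = 0001000011101011.
R = 4331 + (-26519) = -22188 = 1010100101010100
R = −(-22188) = 22188 = 0101011010101100
R = −(22188) = -22188 = 1010100101010100

1010100101010100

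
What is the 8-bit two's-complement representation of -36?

11011100

|-36| = 36 = 00100100 in 8 bits.
Invert the bits: 11011011. Add 1: 11011100.
Check: 11011100 reads as 220 − 256 = -36.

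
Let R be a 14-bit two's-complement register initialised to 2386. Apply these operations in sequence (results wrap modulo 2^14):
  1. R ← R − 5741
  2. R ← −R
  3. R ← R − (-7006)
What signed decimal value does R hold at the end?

-6023

Start: R = 2386 = 00100101010010.
R = 2386 − 5741 = -3355 = 11001011100101
R = −(-3355) = 3355 = 00110100011011
R = 3355 − (-7006) = 10361; wraps to -6023 = 10100001111001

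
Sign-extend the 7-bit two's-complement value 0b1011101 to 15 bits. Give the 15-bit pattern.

111111111011101

MSB of 1011101 is 1; replicate it into the new high bits.
11111111|1011101 → 111111111011101 (still -35).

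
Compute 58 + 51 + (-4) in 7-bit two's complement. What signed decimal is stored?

-23

58 + 51 = 109 → wraps to -19 (1101101)
-19 + (-4) = -23 (1101001)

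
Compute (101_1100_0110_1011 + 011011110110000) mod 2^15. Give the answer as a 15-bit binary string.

001010000011011

  101110001101011
+ 011011110110000
= 001010000011011  (discard carry-out 1)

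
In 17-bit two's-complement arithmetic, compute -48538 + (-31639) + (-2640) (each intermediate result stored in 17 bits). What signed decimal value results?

-48538 + (-31639) = -80177 → wraps to 50895 (01100011011001111)
50895 + (-2640) = 48255 (01011110001111111)

48255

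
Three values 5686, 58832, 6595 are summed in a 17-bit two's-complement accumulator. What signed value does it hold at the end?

-59959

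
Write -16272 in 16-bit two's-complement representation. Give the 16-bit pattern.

1100000001110000

|-16272| = 16272 = 0011111110010000 in 16 bits.
Invert the bits: 1100000001101111. Add 1: 1100000001110000.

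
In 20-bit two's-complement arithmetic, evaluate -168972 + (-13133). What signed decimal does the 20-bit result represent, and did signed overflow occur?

-168972 → 11010110101111110100
-13133 → 11111100110010110011
  11010110101111110100
+ 11111100110010110011
= 11010011100010100111  (discard carry-out 1)
Result 11010011100010100111: MSB = 1 → 866471 − 1048576 = -182105.
Both addends are negative and so is the stored result: no signed overflow.

-182105; no overflow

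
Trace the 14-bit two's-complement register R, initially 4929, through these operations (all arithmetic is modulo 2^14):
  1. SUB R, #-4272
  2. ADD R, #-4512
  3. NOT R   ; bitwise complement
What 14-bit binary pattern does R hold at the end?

Start: R = 4929 = 01001101000001.
R = 4929 − (-4272) = 9201; wraps to -7183 = 10001111110001
R = -7183 + (-4512) = -11695; wraps to 4689 = 01001001010001
R = NOT 01001001010001 = 10110110101110 = -4690

10110110101110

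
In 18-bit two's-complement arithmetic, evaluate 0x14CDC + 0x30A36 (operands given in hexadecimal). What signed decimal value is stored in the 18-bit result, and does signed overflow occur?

22290; no overflow

0x14CDC = 010100110011011100 = 85212 (signed)
0x30A36 = 110000101000110110 = -62922 (signed)
  010100110011011100
+ 110000101000110110
= 000101011100010010  (discard carry-out 1)
Result 000101011100010010: MSB = 0 → value 22290.
Addends have opposite signs, so signed overflow cannot occur.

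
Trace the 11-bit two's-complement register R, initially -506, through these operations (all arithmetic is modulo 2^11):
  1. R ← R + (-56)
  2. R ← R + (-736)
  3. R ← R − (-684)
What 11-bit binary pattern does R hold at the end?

Start: R = -506 = 11000000110.
R = -506 + (-56) = -562 = 10111001110
R = -562 + (-736) = -1298; wraps to 750 = 01011101110
R = 750 − (-684) = 1434; wraps to -614 = 10110011010

10110011010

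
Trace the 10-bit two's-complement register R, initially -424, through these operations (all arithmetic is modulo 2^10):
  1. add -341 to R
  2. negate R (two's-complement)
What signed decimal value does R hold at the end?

-259

Start: R = -424 = 1001011000.
R = -424 + (-341) = -765; wraps to 259 = 0100000011
R = −(259) = -259 = 1011111101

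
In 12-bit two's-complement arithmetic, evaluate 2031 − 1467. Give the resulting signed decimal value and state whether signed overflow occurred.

564; no overflow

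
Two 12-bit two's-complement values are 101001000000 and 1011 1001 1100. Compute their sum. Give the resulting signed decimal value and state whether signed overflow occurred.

101001000000 = -1472 (signed)
1011 1001 1100 → 101110011100 = -1124 (signed)
  101001000000
+ 101110011100
= 010111011100  (discard carry-out 1)
Result 010111011100: MSB = 0 → value 1500.
Both addends are negative but the stored result is non-negative: signed overflow. The true value -1472 + (-1124) = -2596 lies outside [-2048, 2047].

1500; overflow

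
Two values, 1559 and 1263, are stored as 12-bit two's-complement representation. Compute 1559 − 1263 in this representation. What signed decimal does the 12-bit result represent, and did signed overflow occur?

296; no overflow

1559 → 011000010111
1263 → 010011101111
Subtract via negate-and-add: invert 010011101111 + 1 = 101100010001 (i.e. -1263).
  011000010111
+ 101100010001
= 000100101000  (discard carry-out 1)
Result 000100101000: MSB = 0 → value 296.
Addends (after negating the subtrahend) have opposite signs, so signed overflow cannot occur.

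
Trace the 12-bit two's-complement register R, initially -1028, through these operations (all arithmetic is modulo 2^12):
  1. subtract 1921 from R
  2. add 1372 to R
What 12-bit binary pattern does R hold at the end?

Start: R = -1028 = 101111111100.
R = -1028 − 1921 = -2949; wraps to 1147 = 010001111011
R = 1147 + 1372 = 2519; wraps to -1577 = 100111010111

100111010111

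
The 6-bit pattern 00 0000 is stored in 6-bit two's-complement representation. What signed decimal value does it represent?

0

MSB is 0, so the value is non-negative: 000000 = 0.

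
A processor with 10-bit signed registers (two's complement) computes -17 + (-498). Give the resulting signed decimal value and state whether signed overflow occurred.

509; overflow

-17 → 1111101111
-498 → 1000001110
  1111101111
+ 1000001110
= 0111111101  (discard carry-out 1)
Result 0111111101: MSB = 0 → value 509.
Both addends are negative but the stored result is non-negative: signed overflow. The true value -17 + (-498) = -515 lies outside [-512, 511].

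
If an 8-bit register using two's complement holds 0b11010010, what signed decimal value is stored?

MSB is 1, so the value is negative.
Invert: 00101101. Add 1: 00101110 = 46. So the value is −46.

-46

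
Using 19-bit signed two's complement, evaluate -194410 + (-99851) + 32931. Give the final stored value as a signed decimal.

-261330

-194410 + (-99851) = -294261 → wraps to 230027 (0111000001010001011)
230027 + 32931 = 262958 → wraps to -261330 (1000000001100101110)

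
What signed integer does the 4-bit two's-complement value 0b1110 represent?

MSB is 1, so the value is negative.
Invert: 0001. Add 1: 0010 = 2. So the value is −2.

-2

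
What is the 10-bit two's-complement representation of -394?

1001110110

|-394| = 394 = 0110001010 in 10 bits.
Invert the bits: 1001110101. Add 1: 1001110110.
Check: 1001110110 reads as 630 − 1024 = -394.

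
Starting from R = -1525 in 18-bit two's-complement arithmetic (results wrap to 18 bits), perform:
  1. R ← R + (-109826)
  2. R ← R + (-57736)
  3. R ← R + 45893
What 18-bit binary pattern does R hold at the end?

100001111011000110

Start: R = -1525 = 111111101000001011.
R = -1525 + (-109826) = -111351 = 100100110100001001
R = -111351 + (-57736) = -169087; wraps to 93057 = 010110101110000001
R = 93057 + 45893 = 138950; wraps to -123194 = 100001111011000110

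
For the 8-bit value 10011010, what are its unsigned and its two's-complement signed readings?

Unsigned: 10011010 = 154.
Signed: MSB=1 → 154 − 256 = -102.

unsigned = 154, signed = -102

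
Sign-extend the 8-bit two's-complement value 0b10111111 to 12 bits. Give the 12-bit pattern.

MSB of 10111111 is 1; replicate it into the new high bits.
1111|10111111 → 111110111111 (still -65).

111110111111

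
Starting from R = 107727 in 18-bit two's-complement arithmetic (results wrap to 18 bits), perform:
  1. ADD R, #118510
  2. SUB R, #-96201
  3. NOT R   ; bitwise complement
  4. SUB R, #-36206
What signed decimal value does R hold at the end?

-24089

Start: R = 107727 = 011010010011001111.
R = 107727 + 118510 = 226237; wraps to -35907 = 110111001110111101
R = -35907 − (-96201) = 60294 = 001110101110000110
R = NOT 001110101110000110 = 110001010001111001 = -60295
R = -60295 − (-36206) = -24089 = 111010000111100111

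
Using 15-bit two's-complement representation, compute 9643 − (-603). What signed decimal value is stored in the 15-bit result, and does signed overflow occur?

10246; no overflow

9643 → 010010110101011
-603 → 111110110100101
Subtract via negate-and-add: invert 111110110100101 + 1 = 000001001011011 (i.e. 603).
  010010110101011
+ 000001001011011
= 010100000000110
Result 010100000000110: MSB = 0 → value 10246.
Both addends (after negating the subtrahend) are non-negative and so is the stored result: no signed overflow.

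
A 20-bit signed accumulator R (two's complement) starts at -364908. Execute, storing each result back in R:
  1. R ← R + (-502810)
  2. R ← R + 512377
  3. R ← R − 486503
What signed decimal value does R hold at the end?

Start: R = -364908 = 10100110111010010100.
R = -364908 + (-502810) = -867718; wraps to 180858 = 00101100001001111010
R = 180858 + 512377 = 693235; wraps to -355341 = 10101001001111110011
R = -355341 − 486503 = -841844; wraps to 206732 = 00110010011110001100

206732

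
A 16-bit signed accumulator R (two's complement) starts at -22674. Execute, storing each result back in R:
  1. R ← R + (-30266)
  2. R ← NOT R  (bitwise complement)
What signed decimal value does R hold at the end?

-12597

Start: R = -22674 = 1010011101101110.
R = -22674 + (-30266) = -52940; wraps to 12596 = 0011000100110100
R = NOT 0011000100110100 = 1100111011001011 = -12597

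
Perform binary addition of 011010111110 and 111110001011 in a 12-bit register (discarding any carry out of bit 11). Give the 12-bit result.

011001001001

  011010111110
+ 111110001011
= 011001001001  (discard carry-out 1)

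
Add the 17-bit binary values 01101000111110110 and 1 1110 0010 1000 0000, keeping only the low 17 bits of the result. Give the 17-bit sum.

  01101000111110110
+ 11110001010000000
= 01011010001110110  (discard carry-out 1)

01011010001110110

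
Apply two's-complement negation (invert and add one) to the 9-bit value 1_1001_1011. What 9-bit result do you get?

001100101

Invert: 001100100. Add 1: 001100101.
Check: 110011011 = -101, 001100101 = 101.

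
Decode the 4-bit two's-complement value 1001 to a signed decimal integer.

-7

MSB is 1, so the value is negative.
Invert: 0110. Add 1: 0111 = 7. So the value is −7.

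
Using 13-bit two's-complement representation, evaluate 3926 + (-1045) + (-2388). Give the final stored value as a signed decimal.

493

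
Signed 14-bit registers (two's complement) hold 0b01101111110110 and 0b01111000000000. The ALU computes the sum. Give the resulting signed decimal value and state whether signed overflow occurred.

-1546; overflow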